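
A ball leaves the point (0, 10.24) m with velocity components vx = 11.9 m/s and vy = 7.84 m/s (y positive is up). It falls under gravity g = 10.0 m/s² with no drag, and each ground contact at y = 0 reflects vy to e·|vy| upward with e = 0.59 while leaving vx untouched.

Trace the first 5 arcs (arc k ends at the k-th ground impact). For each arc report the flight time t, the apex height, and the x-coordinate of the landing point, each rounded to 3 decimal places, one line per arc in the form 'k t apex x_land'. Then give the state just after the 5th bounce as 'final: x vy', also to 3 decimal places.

Arc 1: start y=10.240, vy=7.840 → t=2.416, apex=13.313, x_land=28.748, impact vy=-16.318
  bounce: vy ← 0.59·16.318 = 9.627
Arc 2: start y=0.000, vy=9.627 → t=1.925, apex=4.634, x_land=51.661, impact vy=-9.627
  bounce: vy ← 0.59·9.627 = 5.680
Arc 3: start y=0.000, vy=5.680 → t=1.136, apex=1.613, x_land=65.180, impact vy=-5.680
  bounce: vy ← 0.59·5.680 = 3.351
Arc 4: start y=0.000, vy=3.351 → t=0.670, apex=0.562, x_land=73.156, impact vy=-3.351
  bounce: vy ← 0.59·3.351 = 1.977
Arc 5: start y=0.000, vy=1.977 → t=0.395, apex=0.195, x_land=77.862, impact vy=-1.977
  bounce: vy ← 0.59·1.977 = 1.167

1 2.416 13.313 28.748
2 1.925 4.634 51.661
3 1.136 1.613 65.180
4 0.670 0.562 73.156
5 0.395 0.195 77.862
final: 77.862 1.167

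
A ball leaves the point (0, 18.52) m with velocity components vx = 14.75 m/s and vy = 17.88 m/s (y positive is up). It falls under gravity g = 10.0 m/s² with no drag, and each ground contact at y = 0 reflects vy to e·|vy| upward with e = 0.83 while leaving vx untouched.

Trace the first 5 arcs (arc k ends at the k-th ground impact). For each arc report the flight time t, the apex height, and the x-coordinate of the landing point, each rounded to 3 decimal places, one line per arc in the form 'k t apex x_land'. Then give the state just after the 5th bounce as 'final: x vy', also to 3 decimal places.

1 4.415 34.505 65.121
2 4.361 23.770 129.442
3 3.619 16.375 182.829
4 3.004 11.281 227.139
5 2.493 7.771 263.918
final: 263.918 10.348

Arc 1: start y=18.520, vy=17.880 → t=4.415, apex=34.505, x_land=65.121, impact vy=-26.270
  bounce: vy ← 0.83·26.270 = 21.804
Arc 2: start y=0.000, vy=21.804 → t=4.361, apex=23.770, x_land=129.442, impact vy=-21.804
  bounce: vy ← 0.83·21.804 = 18.097
Arc 3: start y=0.000, vy=18.097 → t=3.619, apex=16.375, x_land=182.829, impact vy=-18.097
  bounce: vy ← 0.83·18.097 = 15.021
Arc 4: start y=0.000, vy=15.021 → t=3.004, apex=11.281, x_land=227.139, impact vy=-15.021
  bounce: vy ← 0.83·15.021 = 12.467
Arc 5: start y=0.000, vy=12.467 → t=2.493, apex=7.771, x_land=263.918, impact vy=-12.467
  bounce: vy ← 0.83·12.467 = 10.348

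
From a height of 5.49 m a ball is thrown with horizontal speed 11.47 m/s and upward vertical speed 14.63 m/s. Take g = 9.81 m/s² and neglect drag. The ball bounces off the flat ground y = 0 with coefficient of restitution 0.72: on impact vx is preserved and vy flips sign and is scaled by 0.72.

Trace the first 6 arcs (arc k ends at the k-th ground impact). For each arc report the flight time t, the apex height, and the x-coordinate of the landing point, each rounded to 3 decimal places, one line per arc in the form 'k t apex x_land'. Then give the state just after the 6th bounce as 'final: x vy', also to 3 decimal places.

1 3.320 16.399 38.078
2 2.633 8.501 68.279
3 1.896 4.407 90.023
4 1.365 2.285 105.679
5 0.983 1.184 116.952
6 0.708 0.614 125.068
final: 125.068 2.499

Arc 1: start y=5.490, vy=14.630 → t=3.320, apex=16.399, x_land=38.078, impact vy=-17.937
  bounce: vy ← 0.72·17.937 = 12.915
Arc 2: start y=0.000, vy=12.915 → t=2.633, apex=8.501, x_land=68.279, impact vy=-12.915
  bounce: vy ← 0.72·12.915 = 9.299
Arc 3: start y=0.000, vy=9.299 → t=1.896, apex=4.407, x_land=90.023, impact vy=-9.299
  bounce: vy ← 0.72·9.299 = 6.695
Arc 4: start y=0.000, vy=6.695 → t=1.365, apex=2.285, x_land=105.679, impact vy=-6.695
  bounce: vy ← 0.72·6.695 = 4.820
Arc 5: start y=0.000, vy=4.820 → t=0.983, apex=1.184, x_land=116.952, impact vy=-4.820
  bounce: vy ← 0.72·4.820 = 3.471
Arc 6: start y=0.000, vy=3.471 → t=0.708, apex=0.614, x_land=125.068, impact vy=-3.471
  bounce: vy ← 0.72·3.471 = 2.499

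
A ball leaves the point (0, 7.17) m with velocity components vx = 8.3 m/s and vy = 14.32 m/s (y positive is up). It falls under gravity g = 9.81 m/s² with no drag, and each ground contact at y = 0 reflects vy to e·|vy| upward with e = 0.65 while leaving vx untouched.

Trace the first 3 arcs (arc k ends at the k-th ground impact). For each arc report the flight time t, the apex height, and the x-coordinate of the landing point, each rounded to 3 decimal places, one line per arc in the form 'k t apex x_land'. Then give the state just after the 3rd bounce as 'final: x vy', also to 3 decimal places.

1 3.355 17.622 27.848
2 2.464 7.445 48.299
3 1.602 3.146 61.593
final: 61.593 5.106

Arc 1: start y=7.170, vy=14.320 → t=3.355, apex=17.622, x_land=27.848, impact vy=-18.594
  bounce: vy ← 0.65·18.594 = 12.086
Arc 2: start y=0.000, vy=12.086 → t=2.464, apex=7.445, x_land=48.299, impact vy=-12.086
  bounce: vy ← 0.65·12.086 = 7.856
Arc 3: start y=0.000, vy=7.856 → t=1.602, apex=3.146, x_land=61.593, impact vy=-7.856
  bounce: vy ← 0.65·7.856 = 5.106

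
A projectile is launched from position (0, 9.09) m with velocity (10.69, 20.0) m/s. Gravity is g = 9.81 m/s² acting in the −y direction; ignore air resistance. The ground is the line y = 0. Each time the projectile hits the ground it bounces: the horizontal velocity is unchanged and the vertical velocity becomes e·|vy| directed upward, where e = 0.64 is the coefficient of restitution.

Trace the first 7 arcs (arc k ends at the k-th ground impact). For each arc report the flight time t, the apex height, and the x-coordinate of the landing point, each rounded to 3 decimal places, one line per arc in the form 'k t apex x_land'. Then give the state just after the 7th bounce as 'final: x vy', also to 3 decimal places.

1 4.490 29.477 48.000
2 3.138 12.074 81.544
3 2.008 4.945 103.012
4 1.285 2.026 116.752
5 0.823 0.830 125.545
6 0.526 0.340 131.173
7 0.337 0.139 134.774
final: 134.774 1.058

Arc 1: start y=9.090, vy=20.000 → t=4.490, apex=29.477, x_land=48.000, impact vy=-24.049
  bounce: vy ← 0.64·24.049 = 15.391
Arc 2: start y=0.000, vy=15.391 → t=3.138, apex=12.074, x_land=81.544, impact vy=-15.391
  bounce: vy ← 0.64·15.391 = 9.850
Arc 3: start y=0.000, vy=9.850 → t=2.008, apex=4.945, x_land=103.012, impact vy=-9.850
  bounce: vy ← 0.64·9.850 = 6.304
Arc 4: start y=0.000, vy=6.304 → t=1.285, apex=2.026, x_land=116.752, impact vy=-6.304
  bounce: vy ← 0.64·6.304 = 4.035
Arc 5: start y=0.000, vy=4.035 → t=0.823, apex=0.830, x_land=125.545, impact vy=-4.035
  bounce: vy ← 0.64·4.035 = 2.582
Arc 6: start y=0.000, vy=2.582 → t=0.526, apex=0.340, x_land=131.173, impact vy=-2.582
  bounce: vy ← 0.64·2.582 = 1.653
Arc 7: start y=0.000, vy=1.653 → t=0.337, apex=0.139, x_land=134.774, impact vy=-1.653
  bounce: vy ← 0.64·1.653 = 1.058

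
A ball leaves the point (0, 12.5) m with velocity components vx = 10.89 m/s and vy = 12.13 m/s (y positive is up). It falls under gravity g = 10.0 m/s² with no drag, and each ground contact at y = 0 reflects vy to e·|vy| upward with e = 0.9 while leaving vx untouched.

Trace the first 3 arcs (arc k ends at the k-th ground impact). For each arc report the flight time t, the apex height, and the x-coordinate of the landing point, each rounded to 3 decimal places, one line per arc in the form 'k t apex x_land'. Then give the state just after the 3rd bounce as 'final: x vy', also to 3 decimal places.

1 3.206 19.857 34.911
2 3.587 16.084 73.975
3 3.228 13.028 109.132
final: 109.132 14.528

Arc 1: start y=12.500, vy=12.130 → t=3.206, apex=19.857, x_land=34.911, impact vy=-19.928
  bounce: vy ← 0.9·19.928 = 17.935
Arc 2: start y=0.000, vy=17.935 → t=3.587, apex=16.084, x_land=73.975, impact vy=-17.935
  bounce: vy ← 0.9·17.935 = 16.142
Arc 3: start y=0.000, vy=16.142 → t=3.228, apex=13.028, x_land=109.132, impact vy=-16.142
  bounce: vy ← 0.9·16.142 = 14.528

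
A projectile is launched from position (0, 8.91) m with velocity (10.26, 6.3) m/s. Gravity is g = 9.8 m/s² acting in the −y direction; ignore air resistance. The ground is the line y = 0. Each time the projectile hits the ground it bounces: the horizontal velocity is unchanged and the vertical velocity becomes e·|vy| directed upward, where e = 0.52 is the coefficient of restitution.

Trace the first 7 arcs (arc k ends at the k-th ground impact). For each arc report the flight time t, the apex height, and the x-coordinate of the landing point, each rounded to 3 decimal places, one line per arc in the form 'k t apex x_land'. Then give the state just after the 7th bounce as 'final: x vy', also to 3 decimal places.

Arc 1: start y=8.910, vy=6.300 → t=2.137, apex=10.935, x_land=21.923, impact vy=-14.640
  bounce: vy ← 0.52·14.640 = 7.613
Arc 2: start y=0.000, vy=7.613 → t=1.554, apex=2.957, x_land=37.863, impact vy=-7.613
  bounce: vy ← 0.52·7.613 = 3.959
Arc 3: start y=0.000, vy=3.959 → t=0.808, apex=0.800, x_land=46.152, impact vy=-3.959
  bounce: vy ← 0.52·3.959 = 2.058
Arc 4: start y=0.000, vy=2.058 → t=0.420, apex=0.216, x_land=50.462, impact vy=-2.058
  bounce: vy ← 0.52·2.058 = 1.070
Arc 5: start y=0.000, vy=1.070 → t=0.218, apex=0.058, x_land=52.703, impact vy=-1.070
  bounce: vy ← 0.52·1.070 = 0.557
Arc 6: start y=0.000, vy=0.557 → t=0.114, apex=0.016, x_land=53.869, impact vy=-0.557
  bounce: vy ← 0.52·0.557 = 0.289
Arc 7: start y=0.000, vy=0.289 → t=0.059, apex=0.004, x_land=54.475, impact vy=-0.289
  bounce: vy ← 0.52·0.289 = 0.151

1 2.137 10.935 21.923
2 1.554 2.957 37.863
3 0.808 0.800 46.152
4 0.420 0.216 50.462
5 0.218 0.058 52.703
6 0.114 0.016 53.869
7 0.059 0.004 54.475
final: 54.475 0.151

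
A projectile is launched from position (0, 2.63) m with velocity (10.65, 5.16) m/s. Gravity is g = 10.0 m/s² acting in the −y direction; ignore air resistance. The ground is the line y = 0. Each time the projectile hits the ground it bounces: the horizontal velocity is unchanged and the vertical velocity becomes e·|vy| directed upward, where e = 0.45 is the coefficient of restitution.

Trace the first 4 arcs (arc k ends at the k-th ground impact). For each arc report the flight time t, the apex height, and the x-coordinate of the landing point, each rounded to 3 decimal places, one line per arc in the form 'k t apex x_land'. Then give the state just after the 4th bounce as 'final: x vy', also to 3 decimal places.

Arc 1: start y=2.630, vy=5.160 → t=1.406, apex=3.961, x_land=14.975, impact vy=-8.901
  bounce: vy ← 0.45·8.901 = 4.005
Arc 2: start y=0.000, vy=4.005 → t=0.801, apex=0.802, x_land=23.506, impact vy=-4.005
  bounce: vy ← 0.45·4.005 = 1.802
Arc 3: start y=0.000, vy=1.802 → t=0.360, apex=0.162, x_land=27.345, impact vy=-1.802
  bounce: vy ← 0.45·1.802 = 0.811
Arc 4: start y=0.000, vy=0.811 → t=0.162, apex=0.033, x_land=29.073, impact vy=-0.811
  bounce: vy ← 0.45·0.811 = 0.365

1 1.406 3.961 14.975
2 0.801 0.802 23.506
3 0.360 0.162 27.345
4 0.162 0.033 29.073
final: 29.073 0.365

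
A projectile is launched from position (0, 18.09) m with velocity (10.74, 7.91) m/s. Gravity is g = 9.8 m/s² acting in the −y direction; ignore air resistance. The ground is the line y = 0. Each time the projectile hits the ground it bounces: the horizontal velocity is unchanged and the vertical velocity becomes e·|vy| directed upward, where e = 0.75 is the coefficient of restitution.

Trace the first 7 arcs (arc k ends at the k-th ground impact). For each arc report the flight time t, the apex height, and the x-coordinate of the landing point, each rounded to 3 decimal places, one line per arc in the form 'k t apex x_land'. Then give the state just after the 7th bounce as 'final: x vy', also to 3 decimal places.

1 2.891 21.282 31.052
2 3.126 11.971 64.626
3 2.345 6.734 89.806
4 1.758 3.788 108.692
5 1.319 2.131 122.856
6 0.989 1.198 133.479
7 0.742 0.674 141.447
final: 141.447 2.726

Arc 1: start y=18.090, vy=7.910 → t=2.891, apex=21.282, x_land=31.052, impact vy=-20.424
  bounce: vy ← 0.75·20.424 = 15.318
Arc 2: start y=0.000, vy=15.318 → t=3.126, apex=11.971, x_land=64.626, impact vy=-15.318
  bounce: vy ← 0.75·15.318 = 11.488
Arc 3: start y=0.000, vy=11.488 → t=2.345, apex=6.734, x_land=89.806, impact vy=-11.488
  bounce: vy ← 0.75·11.488 = 8.616
Arc 4: start y=0.000, vy=8.616 → t=1.758, apex=3.788, x_land=108.692, impact vy=-8.616
  bounce: vy ← 0.75·8.616 = 6.462
Arc 5: start y=0.000, vy=6.462 → t=1.319, apex=2.131, x_land=122.856, impact vy=-6.462
  bounce: vy ← 0.75·6.462 = 4.847
Arc 6: start y=0.000, vy=4.847 → t=0.989, apex=1.198, x_land=133.479, impact vy=-4.847
  bounce: vy ← 0.75·4.847 = 3.635
Arc 7: start y=0.000, vy=3.635 → t=0.742, apex=0.674, x_land=141.447, impact vy=-3.635
  bounce: vy ← 0.75·3.635 = 2.726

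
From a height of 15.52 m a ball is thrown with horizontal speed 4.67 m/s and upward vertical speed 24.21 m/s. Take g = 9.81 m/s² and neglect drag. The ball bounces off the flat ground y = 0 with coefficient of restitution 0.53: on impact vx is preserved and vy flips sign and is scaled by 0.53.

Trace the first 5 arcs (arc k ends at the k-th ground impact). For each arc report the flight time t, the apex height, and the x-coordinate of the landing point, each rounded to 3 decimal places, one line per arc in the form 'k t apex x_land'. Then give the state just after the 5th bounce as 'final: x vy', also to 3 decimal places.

Arc 1: start y=15.520, vy=24.210 → t=5.510, apex=45.394, x_land=25.732, impact vy=-29.843
  bounce: vy ← 0.53·29.843 = 15.817
Arc 2: start y=0.000, vy=15.817 → t=3.225, apex=12.751, x_land=40.791, impact vy=-15.817
  bounce: vy ← 0.53·15.817 = 8.383
Arc 3: start y=0.000, vy=8.383 → t=1.709, apex=3.582, x_land=48.772, impact vy=-8.383
  bounce: vy ← 0.53·8.383 = 4.443
Arc 4: start y=0.000, vy=4.443 → t=0.906, apex=1.006, x_land=53.003, impact vy=-4.443
  bounce: vy ← 0.53·4.443 = 2.355
Arc 5: start y=0.000, vy=2.355 → t=0.480, apex=0.283, x_land=55.244, impact vy=-2.355
  bounce: vy ← 0.53·2.355 = 1.248

1 5.510 45.394 25.732
2 3.225 12.751 40.791
3 1.709 3.582 48.772
4 0.906 1.006 53.003
5 0.480 0.283 55.244
final: 55.244 1.248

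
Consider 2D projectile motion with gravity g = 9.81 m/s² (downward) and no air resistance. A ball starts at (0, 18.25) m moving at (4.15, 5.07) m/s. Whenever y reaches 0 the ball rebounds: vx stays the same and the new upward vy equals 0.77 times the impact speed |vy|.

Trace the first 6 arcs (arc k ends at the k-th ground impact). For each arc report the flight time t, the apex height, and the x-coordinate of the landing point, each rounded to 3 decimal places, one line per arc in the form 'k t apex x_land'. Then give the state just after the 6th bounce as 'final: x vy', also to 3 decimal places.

Arc 1: start y=18.250, vy=5.070 → t=2.514, apex=19.560, x_land=10.432, impact vy=-19.590
  bounce: vy ← 0.77·19.590 = 15.084
Arc 2: start y=0.000, vy=15.084 → t=3.075, apex=11.597, x_land=23.195, impact vy=-15.084
  bounce: vy ← 0.77·15.084 = 11.615
Arc 3: start y=0.000, vy=11.615 → t=2.368, apex=6.876, x_land=33.022, impact vy=-11.615
  bounce: vy ← 0.77·11.615 = 8.944
Arc 4: start y=0.000, vy=8.944 → t=1.823, apex=4.077, x_land=40.589, impact vy=-8.944
  bounce: vy ← 0.77·8.944 = 6.886
Arc 5: start y=0.000, vy=6.886 → t=1.404, apex=2.417, x_land=46.415, impact vy=-6.886
  bounce: vy ← 0.77·6.886 = 5.303
Arc 6: start y=0.000, vy=5.303 → t=1.081, apex=1.433, x_land=50.902, impact vy=-5.303
  bounce: vy ← 0.77·5.303 = 4.083

1 2.514 19.560 10.432
2 3.075 11.597 23.195
3 2.368 6.876 33.022
4 1.823 4.077 40.589
5 1.404 2.417 46.415
6 1.081 1.433 50.902
final: 50.902 4.083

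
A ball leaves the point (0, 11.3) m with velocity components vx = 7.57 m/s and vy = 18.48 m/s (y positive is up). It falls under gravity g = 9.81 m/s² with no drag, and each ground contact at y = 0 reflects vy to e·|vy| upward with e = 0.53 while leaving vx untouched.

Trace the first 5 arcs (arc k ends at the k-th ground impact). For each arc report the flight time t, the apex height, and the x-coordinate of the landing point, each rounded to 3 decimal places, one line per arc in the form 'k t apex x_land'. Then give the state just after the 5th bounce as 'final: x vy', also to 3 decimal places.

1 4.303 28.706 32.574
2 2.564 8.064 51.986
3 1.359 2.265 62.274
4 0.720 0.636 67.727
5 0.382 0.179 70.617
final: 70.617 0.992

Arc 1: start y=11.300, vy=18.480 → t=4.303, apex=28.706, x_land=32.574, impact vy=-23.732
  bounce: vy ← 0.53·23.732 = 12.578
Arc 2: start y=0.000, vy=12.578 → t=2.564, apex=8.064, x_land=51.986, impact vy=-12.578
  bounce: vy ← 0.53·12.578 = 6.666
Arc 3: start y=0.000, vy=6.666 → t=1.359, apex=2.265, x_land=62.274, impact vy=-6.666
  bounce: vy ← 0.53·6.666 = 3.533
Arc 4: start y=0.000, vy=3.533 → t=0.720, apex=0.636, x_land=67.727, impact vy=-3.533
  bounce: vy ← 0.53·3.533 = 1.873
Arc 5: start y=0.000, vy=1.873 → t=0.382, apex=0.179, x_land=70.617, impact vy=-1.873
  bounce: vy ← 0.53·1.873 = 0.992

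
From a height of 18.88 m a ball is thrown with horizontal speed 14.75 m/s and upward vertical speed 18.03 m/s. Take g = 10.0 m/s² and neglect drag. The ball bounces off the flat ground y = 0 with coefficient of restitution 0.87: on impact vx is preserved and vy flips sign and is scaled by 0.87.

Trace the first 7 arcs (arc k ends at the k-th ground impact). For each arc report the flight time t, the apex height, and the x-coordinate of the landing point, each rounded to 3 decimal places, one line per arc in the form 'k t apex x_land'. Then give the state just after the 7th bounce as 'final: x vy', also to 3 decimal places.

1 4.454 35.134 65.694
2 4.612 26.593 133.727
3 4.013 20.128 192.916
4 3.491 15.235 244.410
5 3.037 11.531 289.210
6 2.642 8.728 328.186
7 2.299 6.606 362.095
final: 362.095 10.000

Arc 1: start y=18.880, vy=18.030 → t=4.454, apex=35.134, x_land=65.694, impact vy=-26.508
  bounce: vy ← 0.87·26.508 = 23.062
Arc 2: start y=0.000, vy=23.062 → t=4.612, apex=26.593, x_land=133.727, impact vy=-23.062
  bounce: vy ← 0.87·23.062 = 20.064
Arc 3: start y=0.000, vy=20.064 → t=4.013, apex=20.128, x_land=192.916, impact vy=-20.064
  bounce: vy ← 0.87·20.064 = 17.456
Arc 4: start y=0.000, vy=17.456 → t=3.491, apex=15.235, x_land=244.410, impact vy=-17.456
  bounce: vy ← 0.87·17.456 = 15.186
Arc 5: start y=0.000, vy=15.186 → t=3.037, apex=11.531, x_land=289.210, impact vy=-15.186
  bounce: vy ← 0.87·15.186 = 13.212
Arc 6: start y=0.000, vy=13.212 → t=2.642, apex=8.728, x_land=328.186, impact vy=-13.212
  bounce: vy ← 0.87·13.212 = 11.495
Arc 7: start y=0.000, vy=11.495 → t=2.299, apex=6.606, x_land=362.095, impact vy=-11.495
  bounce: vy ← 0.87·11.495 = 10.000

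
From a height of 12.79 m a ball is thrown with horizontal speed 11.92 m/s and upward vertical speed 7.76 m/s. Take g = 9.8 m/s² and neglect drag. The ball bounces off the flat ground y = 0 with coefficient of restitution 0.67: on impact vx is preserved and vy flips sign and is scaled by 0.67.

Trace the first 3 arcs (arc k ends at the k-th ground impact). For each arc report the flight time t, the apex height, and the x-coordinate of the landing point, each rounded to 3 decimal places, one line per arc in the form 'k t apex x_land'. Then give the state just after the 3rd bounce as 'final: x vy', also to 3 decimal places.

Arc 1: start y=12.790, vy=7.760 → t=2.591, apex=15.862, x_land=30.885, impact vy=-17.632
  bounce: vy ← 0.67·17.632 = 11.814
Arc 2: start y=0.000, vy=11.814 → t=2.411, apex=7.121, x_land=59.624, impact vy=-11.814
  bounce: vy ← 0.67·11.814 = 7.915
Arc 3: start y=0.000, vy=7.915 → t=1.615, apex=3.196, x_land=78.879, impact vy=-7.915
  bounce: vy ← 0.67·7.915 = 5.303

1 2.591 15.862 30.885
2 2.411 7.121 59.624
3 1.615 3.196 78.879
final: 78.879 5.303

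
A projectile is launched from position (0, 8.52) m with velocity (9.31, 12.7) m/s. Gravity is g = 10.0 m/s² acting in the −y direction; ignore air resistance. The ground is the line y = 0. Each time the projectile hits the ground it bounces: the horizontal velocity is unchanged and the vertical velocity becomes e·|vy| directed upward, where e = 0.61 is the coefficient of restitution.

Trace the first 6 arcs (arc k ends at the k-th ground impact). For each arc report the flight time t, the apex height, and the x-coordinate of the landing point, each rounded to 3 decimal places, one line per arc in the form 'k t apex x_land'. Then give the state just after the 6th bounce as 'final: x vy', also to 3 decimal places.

Arc 1: start y=8.520, vy=12.700 → t=3.091, apex=16.584, x_land=28.779, impact vy=-18.212
  bounce: vy ← 0.61·18.212 = 11.110
Arc 2: start y=0.000, vy=11.110 → t=2.222, apex=6.171, x_land=49.465, impact vy=-11.110
  bounce: vy ← 0.61·11.110 = 6.777
Arc 3: start y=0.000, vy=6.777 → t=1.355, apex=2.296, x_land=62.084, impact vy=-6.777
  bounce: vy ← 0.61·6.777 = 4.134
Arc 4: start y=0.000, vy=4.134 → t=0.827, apex=0.854, x_land=69.781, impact vy=-4.134
  bounce: vy ← 0.61·4.134 = 2.522
Arc 5: start y=0.000, vy=2.522 → t=0.504, apex=0.318, x_land=74.476, impact vy=-2.522
  bounce: vy ← 0.61·2.522 = 1.538
Arc 6: start y=0.000, vy=1.538 → t=0.308, apex=0.118, x_land=77.341, impact vy=-1.538
  bounce: vy ← 0.61·1.538 = 0.938

1 3.091 16.584 28.779
2 2.222 6.171 49.465
3 1.355 2.296 62.084
4 0.827 0.854 69.781
5 0.504 0.318 74.476
6 0.308 0.118 77.341
final: 77.341 0.938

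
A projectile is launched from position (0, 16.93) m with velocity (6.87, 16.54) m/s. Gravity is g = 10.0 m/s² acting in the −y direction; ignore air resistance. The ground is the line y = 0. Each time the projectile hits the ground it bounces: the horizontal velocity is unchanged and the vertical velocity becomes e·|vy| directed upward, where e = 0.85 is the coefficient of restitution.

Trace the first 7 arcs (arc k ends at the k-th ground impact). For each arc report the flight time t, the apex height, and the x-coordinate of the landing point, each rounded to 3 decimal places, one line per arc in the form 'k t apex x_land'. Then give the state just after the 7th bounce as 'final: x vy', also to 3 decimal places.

Arc 1: start y=16.930, vy=16.540 → t=4.128, apex=30.609, x_land=28.361, impact vy=-24.742
  bounce: vy ← 0.85·24.742 = 21.031
Arc 2: start y=0.000, vy=21.031 → t=4.206, apex=22.115, x_land=57.257, impact vy=-21.031
  bounce: vy ← 0.85·21.031 = 17.876
Arc 3: start y=0.000, vy=17.876 → t=3.575, apex=15.978, x_land=81.819, impact vy=-17.876
  bounce: vy ← 0.85·17.876 = 15.195
Arc 4: start y=0.000, vy=15.195 → t=3.039, apex=11.544, x_land=102.697, impact vy=-15.195
  bounce: vy ← 0.85·15.195 = 12.916
Arc 5: start y=0.000, vy=12.916 → t=2.583, apex=8.341, x_land=120.442, impact vy=-12.916
  bounce: vy ← 0.85·12.916 = 10.978
Arc 6: start y=0.000, vy=10.978 → t=2.196, apex=6.026, x_land=135.527, impact vy=-10.978
  bounce: vy ← 0.85·10.978 = 9.331
Arc 7: start y=0.000, vy=9.331 → t=1.866, apex=4.354, x_land=148.348, impact vy=-9.331
  bounce: vy ← 0.85·9.331 = 7.932

1 4.128 30.609 28.361
2 4.206 22.115 57.257
3 3.575 15.978 81.819
4 3.039 11.544 102.697
5 2.583 8.341 120.442
6 2.196 6.026 135.527
7 1.866 4.354 148.348
final: 148.348 7.932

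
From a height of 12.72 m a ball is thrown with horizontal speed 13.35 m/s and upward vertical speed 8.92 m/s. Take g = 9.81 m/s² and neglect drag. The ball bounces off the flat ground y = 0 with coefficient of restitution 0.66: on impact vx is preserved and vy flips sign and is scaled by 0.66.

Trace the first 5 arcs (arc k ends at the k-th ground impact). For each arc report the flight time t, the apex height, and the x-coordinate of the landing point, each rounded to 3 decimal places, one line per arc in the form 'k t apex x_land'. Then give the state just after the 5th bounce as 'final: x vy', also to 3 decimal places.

1 2.759 16.775 36.828
2 2.441 7.307 69.417
3 1.611 3.183 90.925
4 1.063 1.387 105.121
5 0.702 0.604 114.490
final: 114.490 2.272

Arc 1: start y=12.720, vy=8.920 → t=2.759, apex=16.775, x_land=36.828, impact vy=-18.142
  bounce: vy ← 0.66·18.142 = 11.974
Arc 2: start y=0.000, vy=11.974 → t=2.441, apex=7.307, x_land=69.417, impact vy=-11.974
  bounce: vy ← 0.66·11.974 = 7.903
Arc 3: start y=0.000, vy=7.903 → t=1.611, apex=3.183, x_land=90.925, impact vy=-7.903
  bounce: vy ← 0.66·7.903 = 5.216
Arc 4: start y=0.000, vy=5.216 → t=1.063, apex=1.387, x_land=105.121, impact vy=-5.216
  bounce: vy ← 0.66·5.216 = 3.442
Arc 5: start y=0.000, vy=3.442 → t=0.702, apex=0.604, x_land=114.490, impact vy=-3.442
  bounce: vy ← 0.66·3.442 = 2.272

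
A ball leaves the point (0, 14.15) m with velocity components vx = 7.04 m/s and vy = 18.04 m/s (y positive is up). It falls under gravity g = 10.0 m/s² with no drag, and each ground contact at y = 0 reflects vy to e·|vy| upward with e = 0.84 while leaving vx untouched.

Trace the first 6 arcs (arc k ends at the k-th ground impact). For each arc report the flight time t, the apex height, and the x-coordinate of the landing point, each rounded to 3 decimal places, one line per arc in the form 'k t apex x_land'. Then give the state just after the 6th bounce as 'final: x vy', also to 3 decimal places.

1 4.271 30.422 30.065
2 4.144 21.466 59.239
3 3.481 15.146 83.745
4 2.924 10.687 104.330
5 2.456 7.541 121.621
6 2.063 5.321 136.146
final: 136.146 8.665

Arc 1: start y=14.150, vy=18.040 → t=4.271, apex=30.422, x_land=30.065, impact vy=-24.667
  bounce: vy ← 0.84·24.667 = 20.720
Arc 2: start y=0.000, vy=20.720 → t=4.144, apex=21.466, x_land=59.239, impact vy=-20.720
  bounce: vy ← 0.84·20.720 = 17.405
Arc 3: start y=0.000, vy=17.405 → t=3.481, apex=15.146, x_land=83.745, impact vy=-17.405
  bounce: vy ← 0.84·17.405 = 14.620
Arc 4: start y=0.000, vy=14.620 → t=2.924, apex=10.687, x_land=104.330, impact vy=-14.620
  bounce: vy ← 0.84·14.620 = 12.281
Arc 5: start y=0.000, vy=12.281 → t=2.456, apex=7.541, x_land=121.621, impact vy=-12.281
  bounce: vy ← 0.84·12.281 = 10.316
Arc 6: start y=0.000, vy=10.316 → t=2.063, apex=5.321, x_land=136.146, impact vy=-10.316
  bounce: vy ← 0.84·10.316 = 8.665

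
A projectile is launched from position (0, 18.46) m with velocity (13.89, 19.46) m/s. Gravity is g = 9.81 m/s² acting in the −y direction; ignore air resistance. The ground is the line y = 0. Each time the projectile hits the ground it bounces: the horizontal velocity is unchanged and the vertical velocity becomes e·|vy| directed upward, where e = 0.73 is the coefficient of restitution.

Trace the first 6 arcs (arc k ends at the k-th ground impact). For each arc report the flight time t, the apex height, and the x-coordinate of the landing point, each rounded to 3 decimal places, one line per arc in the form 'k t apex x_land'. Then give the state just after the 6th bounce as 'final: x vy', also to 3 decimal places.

Arc 1: start y=18.460, vy=19.460 → t=4.758, apex=37.761, x_land=66.093, impact vy=-27.219
  bounce: vy ← 0.73·27.219 = 19.870
Arc 2: start y=0.000, vy=19.870 → t=4.051, apex=20.123, x_land=122.361, impact vy=-19.870
  bounce: vy ← 0.73·19.870 = 14.505
Arc 3: start y=0.000, vy=14.505 → t=2.957, apex=10.724, x_land=163.436, impact vy=-14.505
  bounce: vy ← 0.73·14.505 = 10.589
Arc 4: start y=0.000, vy=10.589 → t=2.159, apex=5.715, x_land=193.421, impact vy=-10.589
  bounce: vy ← 0.73·10.589 = 7.730
Arc 5: start y=0.000, vy=7.730 → t=1.576, apex=3.045, x_land=215.310, impact vy=-7.730
  bounce: vy ← 0.73·7.730 = 5.643
Arc 6: start y=0.000, vy=5.643 → t=1.150, apex=1.623, x_land=231.289, impact vy=-5.643
  bounce: vy ← 0.73·5.643 = 4.119

1 4.758 37.761 66.093
2 4.051 20.123 122.361
3 2.957 10.724 163.436
4 2.159 5.715 193.421
5 1.576 3.045 215.310
6 1.150 1.623 231.289
final: 231.289 4.119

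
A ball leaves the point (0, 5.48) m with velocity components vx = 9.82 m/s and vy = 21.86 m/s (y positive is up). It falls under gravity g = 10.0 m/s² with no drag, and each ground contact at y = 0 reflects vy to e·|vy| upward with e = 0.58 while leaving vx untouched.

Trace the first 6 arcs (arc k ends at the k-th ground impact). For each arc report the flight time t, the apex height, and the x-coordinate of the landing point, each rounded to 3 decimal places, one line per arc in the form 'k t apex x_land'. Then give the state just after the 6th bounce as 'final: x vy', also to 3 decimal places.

Arc 1: start y=5.480, vy=21.860 → t=4.610, apex=29.373, x_land=45.268, impact vy=-24.238
  bounce: vy ← 0.58·24.238 = 14.058
Arc 2: start y=0.000, vy=14.058 → t=2.812, apex=9.881, x_land=72.877, impact vy=-14.058
  bounce: vy ← 0.58·14.058 = 8.154
Arc 3: start y=0.000, vy=8.154 → t=1.631, apex=3.324, x_land=88.891, impact vy=-8.154
  bounce: vy ← 0.58·8.154 = 4.729
Arc 4: start y=0.000, vy=4.729 → t=0.946, apex=1.118, x_land=98.179, impact vy=-4.729
  bounce: vy ← 0.58·4.729 = 2.743
Arc 5: start y=0.000, vy=2.743 → t=0.549, apex=0.376, x_land=103.566, impact vy=-2.743
  bounce: vy ← 0.58·2.743 = 1.591
Arc 6: start y=0.000, vy=1.591 → t=0.318, apex=0.127, x_land=106.690, impact vy=-1.591
  bounce: vy ← 0.58·1.591 = 0.923

1 4.610 29.373 45.268
2 2.812 9.881 72.877
3 1.631 3.324 88.891
4 0.946 1.118 98.179
5 0.549 0.376 103.566
6 0.318 0.127 106.690
final: 106.690 0.923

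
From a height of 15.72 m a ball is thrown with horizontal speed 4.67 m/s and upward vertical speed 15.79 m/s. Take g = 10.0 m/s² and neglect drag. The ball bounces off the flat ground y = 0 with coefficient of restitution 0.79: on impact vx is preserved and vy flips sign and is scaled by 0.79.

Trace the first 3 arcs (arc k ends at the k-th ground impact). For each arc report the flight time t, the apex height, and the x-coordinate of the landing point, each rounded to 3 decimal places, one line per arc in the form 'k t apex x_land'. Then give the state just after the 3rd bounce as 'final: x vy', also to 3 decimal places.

Arc 1: start y=15.720, vy=15.790 → t=3.953, apex=28.186, x_land=18.462, impact vy=-23.743
  bounce: vy ← 0.79·23.743 = 18.757
Arc 2: start y=0.000, vy=18.757 → t=3.751, apex=17.591, x_land=35.981, impact vy=-18.757
  bounce: vy ← 0.79·18.757 = 14.818
Arc 3: start y=0.000, vy=14.818 → t=2.964, apex=10.979, x_land=49.821, impact vy=-14.818
  bounce: vy ← 0.79·14.818 = 11.706

1 3.953 28.186 18.462
2 3.751 17.591 35.981
3 2.964 10.979 49.821
final: 49.821 11.706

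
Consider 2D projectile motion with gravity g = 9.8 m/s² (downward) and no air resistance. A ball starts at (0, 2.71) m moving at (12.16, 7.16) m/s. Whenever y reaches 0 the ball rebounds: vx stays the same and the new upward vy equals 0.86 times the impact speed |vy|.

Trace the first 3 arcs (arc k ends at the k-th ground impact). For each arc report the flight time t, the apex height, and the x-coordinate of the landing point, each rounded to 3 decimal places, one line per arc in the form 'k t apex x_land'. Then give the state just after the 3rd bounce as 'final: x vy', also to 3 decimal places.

1 1.773 5.326 21.561
2 1.793 3.939 43.366
3 1.542 2.913 62.118
final: 62.118 6.498

Arc 1: start y=2.710, vy=7.160 → t=1.773, apex=5.326, x_land=21.561, impact vy=-10.217
  bounce: vy ← 0.86·10.217 = 8.786
Arc 2: start y=0.000, vy=8.786 → t=1.793, apex=3.939, x_land=43.366, impact vy=-8.786
  bounce: vy ← 0.86·8.786 = 7.556
Arc 3: start y=0.000, vy=7.556 → t=1.542, apex=2.913, x_land=62.118, impact vy=-7.556
  bounce: vy ← 0.86·7.556 = 6.498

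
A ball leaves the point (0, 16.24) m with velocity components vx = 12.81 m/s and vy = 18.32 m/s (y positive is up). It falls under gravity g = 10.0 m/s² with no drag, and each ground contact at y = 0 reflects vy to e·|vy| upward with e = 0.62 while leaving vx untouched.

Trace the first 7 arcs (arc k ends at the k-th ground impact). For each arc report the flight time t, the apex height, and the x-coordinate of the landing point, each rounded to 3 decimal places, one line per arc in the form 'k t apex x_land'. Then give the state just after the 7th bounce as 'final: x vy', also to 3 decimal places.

1 4.402 33.021 56.388
2 3.187 12.693 97.209
3 1.976 4.879 122.518
4 1.225 1.876 138.209
5 0.759 0.721 147.938
6 0.471 0.277 153.970
7 0.292 0.107 157.709
final: 157.709 0.905

Arc 1: start y=16.240, vy=18.320 → t=4.402, apex=33.021, x_land=56.388, impact vy=-25.699
  bounce: vy ← 0.62·25.699 = 15.933
Arc 2: start y=0.000, vy=15.933 → t=3.187, apex=12.693, x_land=97.209, impact vy=-15.933
  bounce: vy ← 0.62·15.933 = 9.879
Arc 3: start y=0.000, vy=9.879 → t=1.976, apex=4.879, x_land=122.518, impact vy=-9.879
  bounce: vy ← 0.62·9.879 = 6.125
Arc 4: start y=0.000, vy=6.125 → t=1.225, apex=1.876, x_land=138.209, impact vy=-6.125
  bounce: vy ← 0.62·6.125 = 3.797
Arc 5: start y=0.000, vy=3.797 → t=0.759, apex=0.721, x_land=147.938, impact vy=-3.797
  bounce: vy ← 0.62·3.797 = 2.354
Arc 6: start y=0.000, vy=2.354 → t=0.471, apex=0.277, x_land=153.970, impact vy=-2.354
  bounce: vy ← 0.62·2.354 = 1.460
Arc 7: start y=0.000, vy=1.460 → t=0.292, apex=0.107, x_land=157.709, impact vy=-1.460
  bounce: vy ← 0.62·1.460 = 0.905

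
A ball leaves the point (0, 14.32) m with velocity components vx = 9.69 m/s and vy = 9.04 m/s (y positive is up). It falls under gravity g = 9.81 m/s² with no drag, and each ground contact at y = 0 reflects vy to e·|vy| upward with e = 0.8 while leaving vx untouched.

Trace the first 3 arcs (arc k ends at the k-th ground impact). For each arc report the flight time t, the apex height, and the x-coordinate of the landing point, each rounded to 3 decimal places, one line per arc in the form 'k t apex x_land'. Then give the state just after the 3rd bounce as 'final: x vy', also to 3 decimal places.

1 2.863 18.485 27.741
2 3.106 11.831 57.839
3 2.485 7.572 81.917
final: 81.917 9.751

Arc 1: start y=14.320, vy=9.040 → t=2.863, apex=18.485, x_land=27.741, impact vy=-19.044
  bounce: vy ← 0.8·19.044 = 15.235
Arc 2: start y=0.000, vy=15.235 → t=3.106, apex=11.831, x_land=57.839, impact vy=-15.235
  bounce: vy ← 0.8·15.235 = 12.188
Arc 3: start y=0.000, vy=12.188 → t=2.485, apex=7.572, x_land=81.917, impact vy=-12.188
  bounce: vy ← 0.8·12.188 = 9.751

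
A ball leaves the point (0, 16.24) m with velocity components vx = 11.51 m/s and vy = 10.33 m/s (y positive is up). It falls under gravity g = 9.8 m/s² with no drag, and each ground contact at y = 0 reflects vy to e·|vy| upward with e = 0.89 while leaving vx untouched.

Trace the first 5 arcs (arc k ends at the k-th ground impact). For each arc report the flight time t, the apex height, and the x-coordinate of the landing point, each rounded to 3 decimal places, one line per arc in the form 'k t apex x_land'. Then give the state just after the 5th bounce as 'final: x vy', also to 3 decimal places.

1 3.158 21.684 36.346
2 3.745 17.176 79.445
3 3.333 13.605 117.803
4 2.966 10.777 151.942
5 2.640 8.536 182.326
final: 182.326 11.512

Arc 1: start y=16.240, vy=10.330 → t=3.158, apex=21.684, x_land=36.346, impact vy=-20.616
  bounce: vy ← 0.89·20.616 = 18.348
Arc 2: start y=0.000, vy=18.348 → t=3.745, apex=17.176, x_land=79.445, impact vy=-18.348
  bounce: vy ← 0.89·18.348 = 16.330
Arc 3: start y=0.000, vy=16.330 → t=3.333, apex=13.605, x_land=117.803, impact vy=-16.330
  bounce: vy ← 0.89·16.330 = 14.534
Arc 4: start y=0.000, vy=14.534 → t=2.966, apex=10.777, x_land=151.942, impact vy=-14.534
  bounce: vy ← 0.89·14.534 = 12.935
Arc 5: start y=0.000, vy=12.935 → t=2.640, apex=8.536, x_land=182.326, impact vy=-12.935
  bounce: vy ← 0.89·12.935 = 11.512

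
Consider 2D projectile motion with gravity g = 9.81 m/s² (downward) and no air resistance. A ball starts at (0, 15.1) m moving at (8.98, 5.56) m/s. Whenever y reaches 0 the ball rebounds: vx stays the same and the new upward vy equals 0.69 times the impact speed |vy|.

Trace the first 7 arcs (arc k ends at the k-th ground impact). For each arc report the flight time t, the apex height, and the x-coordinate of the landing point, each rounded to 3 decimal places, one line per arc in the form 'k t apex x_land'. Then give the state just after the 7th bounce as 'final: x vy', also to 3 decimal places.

1 2.411 16.676 21.647
2 2.544 7.939 44.497
3 1.756 3.780 60.263
4 1.211 1.800 71.142
5 0.836 0.857 78.648
6 0.577 0.408 83.827
7 0.398 0.194 87.401
final: 87.401 1.347

Arc 1: start y=15.100, vy=5.560 → t=2.411, apex=16.676, x_land=21.647, impact vy=-18.088
  bounce: vy ← 0.69·18.088 = 12.481
Arc 2: start y=0.000, vy=12.481 → t=2.544, apex=7.939, x_land=44.497, impact vy=-12.481
  bounce: vy ← 0.69·12.481 = 8.612
Arc 3: start y=0.000, vy=8.612 → t=1.756, apex=3.780, x_land=60.263, impact vy=-8.612
  bounce: vy ← 0.69·8.612 = 5.942
Arc 4: start y=0.000, vy=5.942 → t=1.211, apex=1.800, x_land=71.142, impact vy=-5.942
  bounce: vy ← 0.69·5.942 = 4.100
Arc 5: start y=0.000, vy=4.100 → t=0.836, apex=0.857, x_land=78.648, impact vy=-4.100
  bounce: vy ← 0.69·4.100 = 2.829
Arc 6: start y=0.000, vy=2.829 → t=0.577, apex=0.408, x_land=83.827, impact vy=-2.829
  bounce: vy ← 0.69·2.829 = 1.952
Arc 7: start y=0.000, vy=1.952 → t=0.398, apex=0.194, x_land=87.401, impact vy=-1.952
  bounce: vy ← 0.69·1.952 = 1.347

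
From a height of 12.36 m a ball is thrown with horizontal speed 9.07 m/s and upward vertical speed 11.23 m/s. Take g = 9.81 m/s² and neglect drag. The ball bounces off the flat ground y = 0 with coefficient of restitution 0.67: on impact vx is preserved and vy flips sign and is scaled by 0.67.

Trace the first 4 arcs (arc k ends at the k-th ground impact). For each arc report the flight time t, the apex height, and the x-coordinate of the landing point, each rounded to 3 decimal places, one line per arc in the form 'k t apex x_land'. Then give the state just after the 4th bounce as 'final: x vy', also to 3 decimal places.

1 3.102 18.788 28.134
2 2.623 8.434 51.920
3 1.757 3.786 67.857
4 1.177 1.700 78.535
final: 78.535 3.869

Arc 1: start y=12.360, vy=11.230 → t=3.102, apex=18.788, x_land=28.134, impact vy=-19.199
  bounce: vy ← 0.67·19.199 = 12.864
Arc 2: start y=0.000, vy=12.864 → t=2.623, apex=8.434, x_land=51.920, impact vy=-12.864
  bounce: vy ← 0.67·12.864 = 8.619
Arc 3: start y=0.000, vy=8.619 → t=1.757, apex=3.786, x_land=67.857, impact vy=-8.619
  bounce: vy ← 0.67·8.619 = 5.774
Arc 4: start y=0.000, vy=5.774 → t=1.177, apex=1.700, x_land=78.535, impact vy=-5.774
  bounce: vy ← 0.67·5.774 = 3.869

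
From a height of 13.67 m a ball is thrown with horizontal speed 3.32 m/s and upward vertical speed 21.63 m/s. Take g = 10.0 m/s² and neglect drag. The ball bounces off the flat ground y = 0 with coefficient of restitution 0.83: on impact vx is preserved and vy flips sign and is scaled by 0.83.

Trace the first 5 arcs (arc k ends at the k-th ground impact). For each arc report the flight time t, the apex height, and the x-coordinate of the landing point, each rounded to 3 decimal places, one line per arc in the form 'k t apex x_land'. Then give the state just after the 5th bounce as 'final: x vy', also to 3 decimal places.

1 4.886 37.063 16.220
2 4.520 25.533 31.225
3 3.751 17.589 43.679
4 3.113 12.117 54.016
5 2.584 8.348 62.595
final: 62.595 10.724

Arc 1: start y=13.670, vy=21.630 → t=4.886, apex=37.063, x_land=16.220, impact vy=-27.226
  bounce: vy ← 0.83·27.226 = 22.598
Arc 2: start y=0.000, vy=22.598 → t=4.520, apex=25.533, x_land=31.225, impact vy=-22.598
  bounce: vy ← 0.83·22.598 = 18.756
Arc 3: start y=0.000, vy=18.756 → t=3.751, apex=17.589, x_land=43.679, impact vy=-18.756
  bounce: vy ← 0.83·18.756 = 15.567
Arc 4: start y=0.000, vy=15.567 → t=3.113, apex=12.117, x_land=54.016, impact vy=-15.567
  bounce: vy ← 0.83·15.567 = 12.921
Arc 5: start y=0.000, vy=12.921 → t=2.584, apex=8.348, x_land=62.595, impact vy=-12.921
  bounce: vy ← 0.83·12.921 = 10.724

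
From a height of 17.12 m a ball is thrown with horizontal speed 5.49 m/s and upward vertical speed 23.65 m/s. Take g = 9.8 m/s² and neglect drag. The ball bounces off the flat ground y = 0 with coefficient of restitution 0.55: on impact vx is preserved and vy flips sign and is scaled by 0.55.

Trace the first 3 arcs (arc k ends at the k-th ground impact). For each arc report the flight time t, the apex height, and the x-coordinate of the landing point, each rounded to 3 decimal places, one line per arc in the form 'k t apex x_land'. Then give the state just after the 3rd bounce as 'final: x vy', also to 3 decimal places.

Arc 1: start y=17.120, vy=23.650 → t=5.466, apex=45.657, x_land=30.007, impact vy=-29.914
  bounce: vy ← 0.55·29.914 = 16.453
Arc 2: start y=0.000, vy=16.453 → t=3.358, apex=13.811, x_land=48.441, impact vy=-16.453
  bounce: vy ← 0.55·16.453 = 9.049
Arc 3: start y=0.000, vy=9.049 → t=1.847, apex=4.178, x_land=58.580, impact vy=-9.049
  bounce: vy ← 0.55·9.049 = 4.977

1 5.466 45.657 30.007
2 3.358 13.811 48.441
3 1.847 4.178 58.580
final: 58.580 4.977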